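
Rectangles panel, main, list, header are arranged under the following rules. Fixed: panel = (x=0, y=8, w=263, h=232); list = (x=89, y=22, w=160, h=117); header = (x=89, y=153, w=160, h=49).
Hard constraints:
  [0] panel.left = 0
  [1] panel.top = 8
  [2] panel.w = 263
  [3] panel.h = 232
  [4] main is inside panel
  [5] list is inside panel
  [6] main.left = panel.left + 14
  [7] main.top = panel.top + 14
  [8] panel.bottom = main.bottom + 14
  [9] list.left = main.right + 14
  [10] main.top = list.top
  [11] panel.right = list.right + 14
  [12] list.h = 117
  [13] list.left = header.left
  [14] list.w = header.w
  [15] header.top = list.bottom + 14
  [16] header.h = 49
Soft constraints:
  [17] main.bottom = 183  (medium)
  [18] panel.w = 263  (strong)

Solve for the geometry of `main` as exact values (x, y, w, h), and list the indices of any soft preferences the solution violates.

1. main.x = 14  [main.left = panel.left + 14]
2. main.y = 22  [main.top = panel.top + 14]
3. main.h = 204  [panel.bottom = main.bottom + 14]
4. main.w = 61  [list.left = main.right + 14]

main = (x=14, y=22, w=61, h=204)
violated soft preferences: 17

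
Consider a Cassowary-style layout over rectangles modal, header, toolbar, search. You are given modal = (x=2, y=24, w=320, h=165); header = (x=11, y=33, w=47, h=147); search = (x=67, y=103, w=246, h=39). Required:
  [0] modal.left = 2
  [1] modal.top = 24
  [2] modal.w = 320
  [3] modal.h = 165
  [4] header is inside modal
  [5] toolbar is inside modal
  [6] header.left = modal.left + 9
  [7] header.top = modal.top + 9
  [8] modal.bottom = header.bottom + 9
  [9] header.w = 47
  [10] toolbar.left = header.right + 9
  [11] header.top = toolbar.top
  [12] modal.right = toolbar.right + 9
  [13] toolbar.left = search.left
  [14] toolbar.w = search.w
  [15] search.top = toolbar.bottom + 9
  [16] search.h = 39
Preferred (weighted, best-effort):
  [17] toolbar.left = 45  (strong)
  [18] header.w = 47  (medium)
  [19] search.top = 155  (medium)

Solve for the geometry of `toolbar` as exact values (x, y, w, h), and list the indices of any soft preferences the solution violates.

toolbar = (x=67, y=33, w=246, h=61)
violated soft preferences: 17, 19

1. toolbar.x = 67  [toolbar.left = header.right + 9]
2. toolbar.y = 33  [header.top = toolbar.top]
3. toolbar.w = 246  [modal.right = toolbar.right + 9]
4. toolbar.h = 61  [search.top = toolbar.bottom + 9]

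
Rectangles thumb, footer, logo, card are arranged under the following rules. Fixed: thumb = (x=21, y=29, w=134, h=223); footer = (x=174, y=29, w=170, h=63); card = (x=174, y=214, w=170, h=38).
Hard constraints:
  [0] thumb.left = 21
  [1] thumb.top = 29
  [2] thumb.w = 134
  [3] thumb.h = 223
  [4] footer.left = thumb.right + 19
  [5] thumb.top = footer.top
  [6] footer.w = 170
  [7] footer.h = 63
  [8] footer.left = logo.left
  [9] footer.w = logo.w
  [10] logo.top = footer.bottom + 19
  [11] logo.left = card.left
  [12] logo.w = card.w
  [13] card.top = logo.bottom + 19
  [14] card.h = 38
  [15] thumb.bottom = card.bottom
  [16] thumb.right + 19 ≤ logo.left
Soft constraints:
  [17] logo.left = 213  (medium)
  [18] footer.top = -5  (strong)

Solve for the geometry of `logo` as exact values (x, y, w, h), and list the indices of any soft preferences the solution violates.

logo = (x=174, y=111, w=170, h=84)
violated soft preferences: 17, 18

1. logo.x = 174  [footer.left = logo.left]
2. logo.w = 170  [footer.w = logo.w]
3. logo.y = 111  [logo.top = footer.bottom + 19]
4. logo.h = 84  [card.top = logo.bottom + 19]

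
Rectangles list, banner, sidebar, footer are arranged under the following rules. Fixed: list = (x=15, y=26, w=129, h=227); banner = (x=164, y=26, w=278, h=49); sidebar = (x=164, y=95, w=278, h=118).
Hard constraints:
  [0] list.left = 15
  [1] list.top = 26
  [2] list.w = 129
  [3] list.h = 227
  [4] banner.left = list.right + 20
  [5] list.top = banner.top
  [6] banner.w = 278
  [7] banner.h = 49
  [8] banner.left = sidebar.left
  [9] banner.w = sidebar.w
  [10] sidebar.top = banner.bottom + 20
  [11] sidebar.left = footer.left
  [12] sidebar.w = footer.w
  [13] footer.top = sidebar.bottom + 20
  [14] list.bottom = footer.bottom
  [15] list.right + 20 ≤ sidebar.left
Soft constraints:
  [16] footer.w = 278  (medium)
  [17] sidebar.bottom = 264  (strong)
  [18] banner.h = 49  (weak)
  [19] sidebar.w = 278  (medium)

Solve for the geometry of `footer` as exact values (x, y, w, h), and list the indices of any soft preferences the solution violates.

1. footer.x = 164  [sidebar.left = footer.left]
2. footer.w = 278  [sidebar.w = footer.w]
3. footer.y = 233  [footer.top = sidebar.bottom + 20]
4. footer.h = 20  [list.bottom = footer.bottom]

footer = (x=164, y=233, w=278, h=20)
violated soft preferences: 17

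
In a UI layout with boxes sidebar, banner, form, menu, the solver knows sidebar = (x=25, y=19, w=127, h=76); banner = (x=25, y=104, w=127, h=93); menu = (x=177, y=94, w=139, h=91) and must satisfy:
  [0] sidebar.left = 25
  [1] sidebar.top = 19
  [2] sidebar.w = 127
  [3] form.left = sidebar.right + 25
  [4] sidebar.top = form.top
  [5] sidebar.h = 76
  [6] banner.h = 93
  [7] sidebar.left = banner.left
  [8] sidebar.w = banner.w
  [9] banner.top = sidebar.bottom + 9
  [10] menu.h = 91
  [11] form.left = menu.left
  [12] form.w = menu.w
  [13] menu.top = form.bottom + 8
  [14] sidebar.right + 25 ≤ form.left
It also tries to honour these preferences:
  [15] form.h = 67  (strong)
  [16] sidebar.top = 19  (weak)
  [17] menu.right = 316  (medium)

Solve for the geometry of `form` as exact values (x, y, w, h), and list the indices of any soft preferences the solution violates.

form = (x=177, y=19, w=139, h=67)
violated soft preferences: none

1. form.x = 177  [form.left = sidebar.right + 25]
2. form.y = 19  [sidebar.top = form.top]
3. form.w = 139  [form.w = menu.w]
4. form.h = 67  [menu.top = form.bottom + 8]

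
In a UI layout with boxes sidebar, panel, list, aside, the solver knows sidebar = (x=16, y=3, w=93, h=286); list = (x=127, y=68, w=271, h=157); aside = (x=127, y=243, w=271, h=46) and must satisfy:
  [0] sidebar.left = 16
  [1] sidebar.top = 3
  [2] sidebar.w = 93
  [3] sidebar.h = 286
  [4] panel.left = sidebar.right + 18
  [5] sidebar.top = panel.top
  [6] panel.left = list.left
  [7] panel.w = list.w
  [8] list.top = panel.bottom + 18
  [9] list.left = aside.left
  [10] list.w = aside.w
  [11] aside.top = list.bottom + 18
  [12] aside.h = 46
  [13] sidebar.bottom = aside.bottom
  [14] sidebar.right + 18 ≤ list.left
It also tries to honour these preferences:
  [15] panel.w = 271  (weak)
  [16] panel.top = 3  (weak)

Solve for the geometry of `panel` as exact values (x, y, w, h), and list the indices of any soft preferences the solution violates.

1. panel.x = 127  [panel.left = sidebar.right + 18]
2. panel.y = 3  [sidebar.top = panel.top]
3. panel.w = 271  [panel.w = list.w]
4. panel.h = 47  [list.top = panel.bottom + 18]

panel = (x=127, y=3, w=271, h=47)
violated soft preferences: none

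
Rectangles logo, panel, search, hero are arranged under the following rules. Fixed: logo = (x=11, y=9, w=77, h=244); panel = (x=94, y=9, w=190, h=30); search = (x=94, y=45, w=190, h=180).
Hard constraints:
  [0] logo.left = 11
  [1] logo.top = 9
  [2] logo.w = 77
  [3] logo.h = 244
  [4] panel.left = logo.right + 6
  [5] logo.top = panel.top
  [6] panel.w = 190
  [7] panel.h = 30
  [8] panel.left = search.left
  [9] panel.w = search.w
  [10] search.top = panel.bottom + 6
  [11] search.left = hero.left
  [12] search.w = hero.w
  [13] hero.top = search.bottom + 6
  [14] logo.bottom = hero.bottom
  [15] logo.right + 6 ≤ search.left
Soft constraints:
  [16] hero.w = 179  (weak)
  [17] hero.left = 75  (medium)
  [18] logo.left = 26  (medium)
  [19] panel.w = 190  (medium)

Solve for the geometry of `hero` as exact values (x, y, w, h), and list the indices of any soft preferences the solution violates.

1. hero.x = 94  [search.left = hero.left]
2. hero.w = 190  [search.w = hero.w]
3. hero.y = 231  [hero.top = search.bottom + 6]
4. hero.h = 22  [logo.bottom = hero.bottom]

hero = (x=94, y=231, w=190, h=22)
violated soft preferences: 16, 17, 18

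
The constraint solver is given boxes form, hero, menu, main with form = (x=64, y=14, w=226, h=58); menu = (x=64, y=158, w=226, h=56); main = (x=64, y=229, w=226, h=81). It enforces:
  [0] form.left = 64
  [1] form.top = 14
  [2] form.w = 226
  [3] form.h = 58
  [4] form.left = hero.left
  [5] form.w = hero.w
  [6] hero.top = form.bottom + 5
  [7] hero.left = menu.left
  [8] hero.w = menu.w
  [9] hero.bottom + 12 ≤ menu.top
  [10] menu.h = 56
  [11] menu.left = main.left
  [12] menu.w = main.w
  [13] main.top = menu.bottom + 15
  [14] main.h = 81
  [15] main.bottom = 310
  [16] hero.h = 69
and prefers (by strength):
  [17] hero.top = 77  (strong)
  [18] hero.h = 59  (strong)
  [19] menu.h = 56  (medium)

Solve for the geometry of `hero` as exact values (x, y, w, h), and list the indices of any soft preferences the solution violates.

1. hero.x = 64  [form.left = hero.left]
2. hero.w = 226  [form.w = hero.w]
3. hero.y = 77  [hero.top = form.bottom + 5]
4. hero.h = 69  [hero.h = 69]

hero = (x=64, y=77, w=226, h=69)
violated soft preferences: 18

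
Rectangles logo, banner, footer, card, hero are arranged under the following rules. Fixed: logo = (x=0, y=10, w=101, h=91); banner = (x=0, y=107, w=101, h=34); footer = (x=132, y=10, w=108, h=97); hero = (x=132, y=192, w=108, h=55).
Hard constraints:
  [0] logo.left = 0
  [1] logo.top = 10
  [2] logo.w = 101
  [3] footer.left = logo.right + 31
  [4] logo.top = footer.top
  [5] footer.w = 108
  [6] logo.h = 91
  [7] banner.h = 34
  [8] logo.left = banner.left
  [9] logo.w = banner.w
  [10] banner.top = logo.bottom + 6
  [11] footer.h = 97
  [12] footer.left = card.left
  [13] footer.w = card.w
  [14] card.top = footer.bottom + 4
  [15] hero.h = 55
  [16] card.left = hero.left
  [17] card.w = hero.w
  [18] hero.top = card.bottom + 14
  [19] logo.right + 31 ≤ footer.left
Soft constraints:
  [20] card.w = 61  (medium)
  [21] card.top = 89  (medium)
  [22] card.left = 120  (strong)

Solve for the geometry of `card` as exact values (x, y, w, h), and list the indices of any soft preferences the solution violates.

card = (x=132, y=111, w=108, h=67)
violated soft preferences: 20, 21, 22

1. card.x = 132  [footer.left = card.left]
2. card.w = 108  [footer.w = card.w]
3. card.y = 111  [card.top = footer.bottom + 4]
4. card.h = 67  [hero.top = card.bottom + 14]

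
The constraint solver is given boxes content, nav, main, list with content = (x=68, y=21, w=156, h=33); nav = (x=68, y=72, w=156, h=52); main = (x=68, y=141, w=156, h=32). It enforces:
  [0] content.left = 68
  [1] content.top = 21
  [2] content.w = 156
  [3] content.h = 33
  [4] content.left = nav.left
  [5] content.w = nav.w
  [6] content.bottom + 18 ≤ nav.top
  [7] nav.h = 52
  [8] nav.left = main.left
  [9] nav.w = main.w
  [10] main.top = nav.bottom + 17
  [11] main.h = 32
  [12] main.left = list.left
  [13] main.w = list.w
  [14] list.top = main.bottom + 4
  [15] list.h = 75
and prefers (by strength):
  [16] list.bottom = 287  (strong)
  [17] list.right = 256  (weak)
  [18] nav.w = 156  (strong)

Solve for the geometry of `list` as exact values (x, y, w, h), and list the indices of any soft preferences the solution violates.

1. list.x = 68  [main.left = list.left]
2. list.w = 156  [main.w = list.w]
3. list.y = 177  [list.top = main.bottom + 4]
4. list.h = 75  [list.h = 75]

list = (x=68, y=177, w=156, h=75)
violated soft preferences: 16, 17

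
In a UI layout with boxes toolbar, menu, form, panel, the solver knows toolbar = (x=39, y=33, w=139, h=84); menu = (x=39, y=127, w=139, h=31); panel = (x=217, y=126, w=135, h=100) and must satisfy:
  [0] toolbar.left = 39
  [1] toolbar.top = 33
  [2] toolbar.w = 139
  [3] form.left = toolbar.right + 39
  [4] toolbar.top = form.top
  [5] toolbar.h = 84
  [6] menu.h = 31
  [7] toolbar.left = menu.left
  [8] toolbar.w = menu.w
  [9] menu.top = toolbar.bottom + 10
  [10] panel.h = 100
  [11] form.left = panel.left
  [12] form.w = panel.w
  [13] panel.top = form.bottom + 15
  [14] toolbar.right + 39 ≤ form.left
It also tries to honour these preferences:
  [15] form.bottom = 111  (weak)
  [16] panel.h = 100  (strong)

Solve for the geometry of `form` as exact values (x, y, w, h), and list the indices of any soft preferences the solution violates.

form = (x=217, y=33, w=135, h=78)
violated soft preferences: none

1. form.x = 217  [form.left = toolbar.right + 39]
2. form.y = 33  [toolbar.top = form.top]
3. form.w = 135  [form.w = panel.w]
4. form.h = 78  [panel.top = form.bottom + 15]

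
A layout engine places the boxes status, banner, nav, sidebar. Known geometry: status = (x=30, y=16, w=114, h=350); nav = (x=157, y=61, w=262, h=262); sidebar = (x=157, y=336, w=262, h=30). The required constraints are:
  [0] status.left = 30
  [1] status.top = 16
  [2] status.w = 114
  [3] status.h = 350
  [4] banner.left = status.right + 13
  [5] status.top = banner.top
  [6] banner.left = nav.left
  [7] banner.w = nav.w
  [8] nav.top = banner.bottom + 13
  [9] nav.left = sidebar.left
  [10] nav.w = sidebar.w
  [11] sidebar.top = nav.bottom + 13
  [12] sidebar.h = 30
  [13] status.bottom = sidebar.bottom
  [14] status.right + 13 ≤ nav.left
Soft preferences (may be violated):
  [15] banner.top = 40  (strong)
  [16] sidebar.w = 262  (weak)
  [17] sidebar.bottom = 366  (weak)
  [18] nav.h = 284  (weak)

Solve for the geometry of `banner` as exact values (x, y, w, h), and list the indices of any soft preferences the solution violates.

banner = (x=157, y=16, w=262, h=32)
violated soft preferences: 15, 18

1. banner.x = 157  [banner.left = status.right + 13]
2. banner.y = 16  [status.top = banner.top]
3. banner.w = 262  [banner.w = nav.w]
4. banner.h = 32  [nav.top = banner.bottom + 13]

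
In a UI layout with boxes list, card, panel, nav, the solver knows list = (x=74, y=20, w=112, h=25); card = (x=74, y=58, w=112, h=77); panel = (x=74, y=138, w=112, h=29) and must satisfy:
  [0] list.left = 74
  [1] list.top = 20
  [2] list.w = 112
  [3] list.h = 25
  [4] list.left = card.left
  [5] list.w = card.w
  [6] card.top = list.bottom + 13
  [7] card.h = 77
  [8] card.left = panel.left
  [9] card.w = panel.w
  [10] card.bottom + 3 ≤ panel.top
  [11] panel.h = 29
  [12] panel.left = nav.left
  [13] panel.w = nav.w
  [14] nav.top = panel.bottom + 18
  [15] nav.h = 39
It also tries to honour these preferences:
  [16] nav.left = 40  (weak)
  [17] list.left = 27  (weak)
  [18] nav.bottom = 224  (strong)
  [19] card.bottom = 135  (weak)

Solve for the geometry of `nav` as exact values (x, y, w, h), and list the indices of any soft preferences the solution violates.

nav = (x=74, y=185, w=112, h=39)
violated soft preferences: 16, 17

1. nav.x = 74  [panel.left = nav.left]
2. nav.w = 112  [panel.w = nav.w]
3. nav.y = 185  [nav.top = panel.bottom + 18]
4. nav.h = 39  [nav.h = 39]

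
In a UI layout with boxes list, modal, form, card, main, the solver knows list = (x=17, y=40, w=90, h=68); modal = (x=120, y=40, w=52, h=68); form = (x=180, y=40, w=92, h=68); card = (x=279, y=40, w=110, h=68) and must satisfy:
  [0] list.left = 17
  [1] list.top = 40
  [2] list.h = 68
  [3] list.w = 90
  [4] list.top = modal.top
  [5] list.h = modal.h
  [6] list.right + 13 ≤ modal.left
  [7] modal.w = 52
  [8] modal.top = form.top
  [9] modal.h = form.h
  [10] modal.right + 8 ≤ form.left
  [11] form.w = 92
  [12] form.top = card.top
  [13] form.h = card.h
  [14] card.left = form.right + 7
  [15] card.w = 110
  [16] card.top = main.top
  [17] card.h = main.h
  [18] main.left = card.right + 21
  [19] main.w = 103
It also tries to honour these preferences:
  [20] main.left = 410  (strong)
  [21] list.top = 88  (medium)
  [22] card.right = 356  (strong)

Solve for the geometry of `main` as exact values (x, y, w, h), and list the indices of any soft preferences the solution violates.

1. main.y = 40  [card.top = main.top]
2. main.h = 68  [card.h = main.h]
3. main.x = 410  [main.left = card.right + 21]
4. main.w = 103  [main.w = 103]

main = (x=410, y=40, w=103, h=68)
violated soft preferences: 21, 22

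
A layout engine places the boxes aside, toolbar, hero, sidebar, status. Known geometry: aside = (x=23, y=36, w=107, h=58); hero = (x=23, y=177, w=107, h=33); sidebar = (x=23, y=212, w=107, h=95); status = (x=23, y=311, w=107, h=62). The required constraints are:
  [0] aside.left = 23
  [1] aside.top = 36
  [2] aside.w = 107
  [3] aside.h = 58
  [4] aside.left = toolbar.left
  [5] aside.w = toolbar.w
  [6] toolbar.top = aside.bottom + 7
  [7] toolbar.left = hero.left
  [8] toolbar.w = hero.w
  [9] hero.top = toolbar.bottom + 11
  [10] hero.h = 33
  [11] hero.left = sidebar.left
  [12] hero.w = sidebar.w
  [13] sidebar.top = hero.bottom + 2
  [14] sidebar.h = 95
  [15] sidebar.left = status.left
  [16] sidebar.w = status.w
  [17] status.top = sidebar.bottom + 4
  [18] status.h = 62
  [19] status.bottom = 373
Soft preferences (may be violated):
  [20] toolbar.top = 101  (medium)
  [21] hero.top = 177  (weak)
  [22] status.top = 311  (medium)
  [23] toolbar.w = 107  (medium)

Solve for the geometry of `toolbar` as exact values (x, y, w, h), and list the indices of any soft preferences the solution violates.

toolbar = (x=23, y=101, w=107, h=65)
violated soft preferences: none

1. toolbar.x = 23  [aside.left = toolbar.left]
2. toolbar.w = 107  [aside.w = toolbar.w]
3. toolbar.y = 101  [toolbar.top = aside.bottom + 7]
4. toolbar.h = 65  [hero.top = toolbar.bottom + 11]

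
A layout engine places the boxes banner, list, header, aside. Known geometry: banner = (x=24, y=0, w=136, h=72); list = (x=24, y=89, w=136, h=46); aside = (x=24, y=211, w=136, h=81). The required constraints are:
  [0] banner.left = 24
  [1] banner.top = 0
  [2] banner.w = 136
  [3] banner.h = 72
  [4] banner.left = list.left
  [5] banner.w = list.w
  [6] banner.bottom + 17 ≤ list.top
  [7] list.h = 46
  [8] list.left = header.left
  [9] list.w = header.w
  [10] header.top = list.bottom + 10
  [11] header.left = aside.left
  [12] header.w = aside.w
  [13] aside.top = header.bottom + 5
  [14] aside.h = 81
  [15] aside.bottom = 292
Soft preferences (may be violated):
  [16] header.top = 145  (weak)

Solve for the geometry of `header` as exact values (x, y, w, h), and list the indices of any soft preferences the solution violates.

1. header.x = 24  [list.left = header.left]
2. header.w = 136  [list.w = header.w]
3. header.y = 145  [header.top = list.bottom + 10]
4. header.h = 61  [aside.top = header.bottom + 5]

header = (x=24, y=145, w=136, h=61)
violated soft preferences: none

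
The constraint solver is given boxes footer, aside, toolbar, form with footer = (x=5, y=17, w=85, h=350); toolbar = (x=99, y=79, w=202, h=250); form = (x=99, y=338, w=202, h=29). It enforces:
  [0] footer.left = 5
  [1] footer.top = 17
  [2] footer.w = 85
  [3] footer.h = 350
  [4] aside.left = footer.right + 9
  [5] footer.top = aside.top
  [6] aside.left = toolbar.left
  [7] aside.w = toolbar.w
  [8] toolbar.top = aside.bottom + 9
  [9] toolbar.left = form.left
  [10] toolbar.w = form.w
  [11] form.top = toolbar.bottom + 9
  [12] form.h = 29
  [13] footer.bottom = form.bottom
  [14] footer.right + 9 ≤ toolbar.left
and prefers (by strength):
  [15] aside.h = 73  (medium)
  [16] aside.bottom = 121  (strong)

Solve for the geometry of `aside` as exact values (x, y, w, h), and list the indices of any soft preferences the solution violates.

1. aside.x = 99  [aside.left = footer.right + 9]
2. aside.y = 17  [footer.top = aside.top]
3. aside.w = 202  [aside.w = toolbar.w]
4. aside.h = 53  [toolbar.top = aside.bottom + 9]

aside = (x=99, y=17, w=202, h=53)
violated soft preferences: 15, 16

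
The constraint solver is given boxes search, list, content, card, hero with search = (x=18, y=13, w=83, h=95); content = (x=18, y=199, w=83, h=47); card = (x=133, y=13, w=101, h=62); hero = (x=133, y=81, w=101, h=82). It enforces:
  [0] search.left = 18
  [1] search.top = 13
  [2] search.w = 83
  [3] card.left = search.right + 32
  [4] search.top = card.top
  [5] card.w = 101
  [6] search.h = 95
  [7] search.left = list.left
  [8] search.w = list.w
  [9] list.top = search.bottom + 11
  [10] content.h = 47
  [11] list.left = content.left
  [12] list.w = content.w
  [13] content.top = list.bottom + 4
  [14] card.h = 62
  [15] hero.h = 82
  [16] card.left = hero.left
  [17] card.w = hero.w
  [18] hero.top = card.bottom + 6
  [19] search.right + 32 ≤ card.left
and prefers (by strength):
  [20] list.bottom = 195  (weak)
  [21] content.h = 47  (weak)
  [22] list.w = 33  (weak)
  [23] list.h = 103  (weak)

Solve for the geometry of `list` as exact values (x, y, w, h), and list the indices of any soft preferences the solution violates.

1. list.x = 18  [search.left = list.left]
2. list.w = 83  [search.w = list.w]
3. list.y = 119  [list.top = search.bottom + 11]
4. list.h = 76  [content.top = list.bottom + 4]

list = (x=18, y=119, w=83, h=76)
violated soft preferences: 22, 23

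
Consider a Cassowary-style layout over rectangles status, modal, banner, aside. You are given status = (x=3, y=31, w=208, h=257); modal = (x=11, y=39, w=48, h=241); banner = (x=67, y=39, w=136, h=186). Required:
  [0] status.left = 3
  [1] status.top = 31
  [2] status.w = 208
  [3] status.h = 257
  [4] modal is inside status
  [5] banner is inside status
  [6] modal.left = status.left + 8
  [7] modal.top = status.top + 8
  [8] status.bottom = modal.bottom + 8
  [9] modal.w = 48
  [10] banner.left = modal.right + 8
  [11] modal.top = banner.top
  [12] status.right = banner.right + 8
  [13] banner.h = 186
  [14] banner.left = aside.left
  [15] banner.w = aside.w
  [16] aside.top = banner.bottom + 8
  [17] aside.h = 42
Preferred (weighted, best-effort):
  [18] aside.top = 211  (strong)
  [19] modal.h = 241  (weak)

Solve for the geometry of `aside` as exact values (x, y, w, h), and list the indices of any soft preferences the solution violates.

aside = (x=67, y=233, w=136, h=42)
violated soft preferences: 18

1. aside.x = 67  [banner.left = aside.left]
2. aside.w = 136  [banner.w = aside.w]
3. aside.y = 233  [aside.top = banner.bottom + 8]
4. aside.h = 42  [aside.h = 42]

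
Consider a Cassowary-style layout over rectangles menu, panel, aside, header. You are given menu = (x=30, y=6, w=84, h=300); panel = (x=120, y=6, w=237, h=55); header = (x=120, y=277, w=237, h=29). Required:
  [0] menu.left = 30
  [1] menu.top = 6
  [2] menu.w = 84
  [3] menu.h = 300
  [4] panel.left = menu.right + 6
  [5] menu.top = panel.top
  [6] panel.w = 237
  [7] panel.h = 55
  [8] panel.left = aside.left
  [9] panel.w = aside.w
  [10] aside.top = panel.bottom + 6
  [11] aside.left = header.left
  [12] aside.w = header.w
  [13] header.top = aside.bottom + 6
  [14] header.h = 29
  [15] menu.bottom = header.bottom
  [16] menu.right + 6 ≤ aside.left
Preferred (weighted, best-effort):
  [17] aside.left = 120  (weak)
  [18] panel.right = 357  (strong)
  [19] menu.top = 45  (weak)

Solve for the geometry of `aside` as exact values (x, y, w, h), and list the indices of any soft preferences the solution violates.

aside = (x=120, y=67, w=237, h=204)
violated soft preferences: 19

1. aside.x = 120  [panel.left = aside.left]
2. aside.w = 237  [panel.w = aside.w]
3. aside.y = 67  [aside.top = panel.bottom + 6]
4. aside.h = 204  [header.top = aside.bottom + 6]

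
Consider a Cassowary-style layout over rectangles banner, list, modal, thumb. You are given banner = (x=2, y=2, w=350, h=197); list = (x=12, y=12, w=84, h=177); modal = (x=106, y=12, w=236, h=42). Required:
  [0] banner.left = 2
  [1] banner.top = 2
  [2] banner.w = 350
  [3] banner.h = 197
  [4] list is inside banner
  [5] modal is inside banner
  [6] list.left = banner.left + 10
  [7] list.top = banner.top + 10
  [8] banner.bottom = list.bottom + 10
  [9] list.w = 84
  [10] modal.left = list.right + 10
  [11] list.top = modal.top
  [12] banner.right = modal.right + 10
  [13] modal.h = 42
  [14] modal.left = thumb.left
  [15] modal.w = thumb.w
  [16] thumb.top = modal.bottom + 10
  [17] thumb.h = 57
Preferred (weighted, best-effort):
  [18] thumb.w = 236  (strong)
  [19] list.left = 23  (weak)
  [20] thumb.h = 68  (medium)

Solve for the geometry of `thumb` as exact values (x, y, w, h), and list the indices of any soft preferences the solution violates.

1. thumb.x = 106  [modal.left = thumb.left]
2. thumb.w = 236  [modal.w = thumb.w]
3. thumb.y = 64  [thumb.top = modal.bottom + 10]
4. thumb.h = 57  [thumb.h = 57]

thumb = (x=106, y=64, w=236, h=57)
violated soft preferences: 19, 20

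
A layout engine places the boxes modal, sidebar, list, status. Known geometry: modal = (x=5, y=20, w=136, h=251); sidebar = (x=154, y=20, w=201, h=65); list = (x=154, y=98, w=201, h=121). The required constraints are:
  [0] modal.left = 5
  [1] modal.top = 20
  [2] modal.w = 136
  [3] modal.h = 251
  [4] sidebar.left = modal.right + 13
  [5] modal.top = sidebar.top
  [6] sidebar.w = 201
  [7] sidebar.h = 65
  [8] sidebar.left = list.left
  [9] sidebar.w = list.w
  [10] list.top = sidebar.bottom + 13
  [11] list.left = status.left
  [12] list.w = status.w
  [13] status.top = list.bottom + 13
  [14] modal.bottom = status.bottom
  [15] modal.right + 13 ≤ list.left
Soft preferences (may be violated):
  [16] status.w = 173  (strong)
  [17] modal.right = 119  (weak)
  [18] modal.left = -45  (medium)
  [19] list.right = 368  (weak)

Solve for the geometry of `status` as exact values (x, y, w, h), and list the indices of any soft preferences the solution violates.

status = (x=154, y=232, w=201, h=39)
violated soft preferences: 16, 17, 18, 19

1. status.x = 154  [list.left = status.left]
2. status.w = 201  [list.w = status.w]
3. status.y = 232  [status.top = list.bottom + 13]
4. status.h = 39  [modal.bottom = status.bottom]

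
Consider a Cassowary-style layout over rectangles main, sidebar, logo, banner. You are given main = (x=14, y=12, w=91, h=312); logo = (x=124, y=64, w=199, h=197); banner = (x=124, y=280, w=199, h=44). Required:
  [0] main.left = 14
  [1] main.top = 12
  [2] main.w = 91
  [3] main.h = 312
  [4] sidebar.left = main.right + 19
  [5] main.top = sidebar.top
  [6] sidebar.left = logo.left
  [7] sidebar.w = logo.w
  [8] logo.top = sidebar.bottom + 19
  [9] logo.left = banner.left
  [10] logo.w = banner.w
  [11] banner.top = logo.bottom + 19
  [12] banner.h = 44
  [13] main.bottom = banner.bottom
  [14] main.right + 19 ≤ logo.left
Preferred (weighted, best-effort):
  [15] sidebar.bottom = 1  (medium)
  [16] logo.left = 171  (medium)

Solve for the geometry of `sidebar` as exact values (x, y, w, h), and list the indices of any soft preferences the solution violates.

1. sidebar.x = 124  [sidebar.left = main.right + 19]
2. sidebar.y = 12  [main.top = sidebar.top]
3. sidebar.w = 199  [sidebar.w = logo.w]
4. sidebar.h = 33  [logo.top = sidebar.bottom + 19]

sidebar = (x=124, y=12, w=199, h=33)
violated soft preferences: 15, 16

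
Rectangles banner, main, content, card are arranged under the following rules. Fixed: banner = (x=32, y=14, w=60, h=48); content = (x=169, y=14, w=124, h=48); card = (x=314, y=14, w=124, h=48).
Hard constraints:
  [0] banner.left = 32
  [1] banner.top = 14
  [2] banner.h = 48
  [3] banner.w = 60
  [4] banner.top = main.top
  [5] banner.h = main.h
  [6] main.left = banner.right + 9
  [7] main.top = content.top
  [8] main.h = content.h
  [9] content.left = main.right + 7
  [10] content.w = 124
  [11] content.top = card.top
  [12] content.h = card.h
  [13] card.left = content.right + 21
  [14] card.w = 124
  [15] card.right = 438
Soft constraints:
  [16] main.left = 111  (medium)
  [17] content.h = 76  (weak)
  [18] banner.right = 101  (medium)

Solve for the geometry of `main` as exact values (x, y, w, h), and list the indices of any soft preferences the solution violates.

1. main.y = 14  [banner.top = main.top]
2. main.h = 48  [banner.h = main.h]
3. main.x = 101  [main.left = banner.right + 9]
4. main.w = 61  [content.left = main.right + 7]

main = (x=101, y=14, w=61, h=48)
violated soft preferences: 16, 17, 18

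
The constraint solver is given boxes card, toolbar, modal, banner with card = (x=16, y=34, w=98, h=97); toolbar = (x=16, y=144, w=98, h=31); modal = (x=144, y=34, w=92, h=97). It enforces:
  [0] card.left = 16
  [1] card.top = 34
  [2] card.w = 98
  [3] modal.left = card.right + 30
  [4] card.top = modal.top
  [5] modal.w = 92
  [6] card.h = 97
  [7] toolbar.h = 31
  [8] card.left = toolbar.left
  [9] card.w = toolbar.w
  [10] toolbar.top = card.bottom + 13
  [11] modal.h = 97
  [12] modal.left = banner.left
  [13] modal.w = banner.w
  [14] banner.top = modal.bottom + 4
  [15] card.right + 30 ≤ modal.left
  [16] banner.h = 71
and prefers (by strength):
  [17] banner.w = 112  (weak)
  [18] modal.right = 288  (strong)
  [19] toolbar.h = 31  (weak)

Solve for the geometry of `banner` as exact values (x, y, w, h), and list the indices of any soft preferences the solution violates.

1. banner.x = 144  [modal.left = banner.left]
2. banner.w = 92  [modal.w = banner.w]
3. banner.y = 135  [banner.top = modal.bottom + 4]
4. banner.h = 71  [banner.h = 71]

banner = (x=144, y=135, w=92, h=71)
violated soft preferences: 17, 18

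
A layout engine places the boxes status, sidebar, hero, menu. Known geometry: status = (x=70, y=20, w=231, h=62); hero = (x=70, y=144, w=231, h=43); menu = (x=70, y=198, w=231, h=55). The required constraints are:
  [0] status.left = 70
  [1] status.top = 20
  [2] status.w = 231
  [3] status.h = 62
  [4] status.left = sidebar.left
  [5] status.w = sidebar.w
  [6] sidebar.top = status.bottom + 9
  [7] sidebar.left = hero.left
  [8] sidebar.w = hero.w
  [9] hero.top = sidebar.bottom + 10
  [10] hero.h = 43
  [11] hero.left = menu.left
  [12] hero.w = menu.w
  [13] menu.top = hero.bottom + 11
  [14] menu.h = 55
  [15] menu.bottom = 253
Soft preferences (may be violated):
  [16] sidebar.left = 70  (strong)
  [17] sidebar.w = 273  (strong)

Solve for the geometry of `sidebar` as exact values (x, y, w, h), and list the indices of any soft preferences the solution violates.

sidebar = (x=70, y=91, w=231, h=43)
violated soft preferences: 17

1. sidebar.x = 70  [status.left = sidebar.left]
2. sidebar.w = 231  [status.w = sidebar.w]
3. sidebar.y = 91  [sidebar.top = status.bottom + 9]
4. sidebar.h = 43  [hero.top = sidebar.bottom + 10]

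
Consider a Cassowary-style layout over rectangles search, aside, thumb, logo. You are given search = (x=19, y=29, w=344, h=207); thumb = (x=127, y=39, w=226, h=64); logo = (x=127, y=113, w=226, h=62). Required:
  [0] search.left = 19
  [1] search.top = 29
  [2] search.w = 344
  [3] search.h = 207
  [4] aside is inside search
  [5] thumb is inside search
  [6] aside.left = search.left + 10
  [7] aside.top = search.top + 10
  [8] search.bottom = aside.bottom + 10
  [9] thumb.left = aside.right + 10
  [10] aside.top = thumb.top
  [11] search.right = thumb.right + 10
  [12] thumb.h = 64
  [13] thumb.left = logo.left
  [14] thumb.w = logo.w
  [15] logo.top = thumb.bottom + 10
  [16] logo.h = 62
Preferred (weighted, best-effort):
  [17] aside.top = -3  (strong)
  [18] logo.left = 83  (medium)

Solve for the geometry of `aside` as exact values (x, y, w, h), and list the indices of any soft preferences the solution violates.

1. aside.x = 29  [aside.left = search.left + 10]
2. aside.y = 39  [aside.top = search.top + 10]
3. aside.h = 187  [search.bottom = aside.bottom + 10]
4. aside.w = 88  [thumb.left = aside.right + 10]

aside = (x=29, y=39, w=88, h=187)
violated soft preferences: 17, 18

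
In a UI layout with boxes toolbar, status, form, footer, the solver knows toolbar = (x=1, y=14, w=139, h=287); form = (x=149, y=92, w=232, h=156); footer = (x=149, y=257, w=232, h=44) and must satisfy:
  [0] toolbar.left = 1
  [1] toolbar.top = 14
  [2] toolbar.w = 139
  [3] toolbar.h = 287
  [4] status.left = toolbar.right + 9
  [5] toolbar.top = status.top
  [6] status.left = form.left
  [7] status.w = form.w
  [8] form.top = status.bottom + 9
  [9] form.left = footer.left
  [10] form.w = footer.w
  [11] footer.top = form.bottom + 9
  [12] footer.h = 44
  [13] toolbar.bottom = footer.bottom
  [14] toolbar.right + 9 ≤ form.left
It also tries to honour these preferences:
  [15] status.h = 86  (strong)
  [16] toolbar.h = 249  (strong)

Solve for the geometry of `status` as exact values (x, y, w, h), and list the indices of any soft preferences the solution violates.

1. status.x = 149  [status.left = toolbar.right + 9]
2. status.y = 14  [toolbar.top = status.top]
3. status.w = 232  [status.w = form.w]
4. status.h = 69  [form.top = status.bottom + 9]

status = (x=149, y=14, w=232, h=69)
violated soft preferences: 15, 16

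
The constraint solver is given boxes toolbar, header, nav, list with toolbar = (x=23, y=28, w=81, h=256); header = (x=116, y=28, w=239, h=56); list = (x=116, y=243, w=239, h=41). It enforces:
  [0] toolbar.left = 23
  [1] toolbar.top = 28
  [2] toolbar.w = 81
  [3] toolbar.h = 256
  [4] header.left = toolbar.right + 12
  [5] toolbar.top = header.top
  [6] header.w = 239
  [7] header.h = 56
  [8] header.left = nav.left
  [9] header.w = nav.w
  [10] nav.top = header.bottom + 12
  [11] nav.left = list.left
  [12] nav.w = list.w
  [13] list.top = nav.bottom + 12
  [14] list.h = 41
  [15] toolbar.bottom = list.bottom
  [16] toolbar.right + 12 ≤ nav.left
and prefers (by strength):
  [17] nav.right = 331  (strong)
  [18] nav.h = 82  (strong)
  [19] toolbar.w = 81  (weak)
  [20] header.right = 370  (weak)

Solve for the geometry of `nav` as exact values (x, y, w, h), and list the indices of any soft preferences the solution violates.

1. nav.x = 116  [header.left = nav.left]
2. nav.w = 239  [header.w = nav.w]
3. nav.y = 96  [nav.top = header.bottom + 12]
4. nav.h = 135  [list.top = nav.bottom + 12]

nav = (x=116, y=96, w=239, h=135)
violated soft preferences: 17, 18, 20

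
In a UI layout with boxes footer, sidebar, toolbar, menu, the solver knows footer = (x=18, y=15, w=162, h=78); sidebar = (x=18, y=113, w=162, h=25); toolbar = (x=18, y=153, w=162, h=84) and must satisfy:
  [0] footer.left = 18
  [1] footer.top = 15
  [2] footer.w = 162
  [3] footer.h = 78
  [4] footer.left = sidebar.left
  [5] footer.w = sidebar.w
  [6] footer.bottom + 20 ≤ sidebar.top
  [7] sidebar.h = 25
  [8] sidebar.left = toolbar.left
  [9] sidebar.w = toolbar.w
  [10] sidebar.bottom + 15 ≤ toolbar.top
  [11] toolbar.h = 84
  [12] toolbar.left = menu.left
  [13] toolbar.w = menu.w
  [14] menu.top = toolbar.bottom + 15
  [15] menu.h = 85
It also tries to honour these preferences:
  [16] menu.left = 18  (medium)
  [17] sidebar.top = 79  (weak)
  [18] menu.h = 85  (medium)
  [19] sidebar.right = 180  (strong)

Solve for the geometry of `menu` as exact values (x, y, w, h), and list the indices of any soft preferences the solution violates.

1. menu.x = 18  [toolbar.left = menu.left]
2. menu.w = 162  [toolbar.w = menu.w]
3. menu.y = 252  [menu.top = toolbar.bottom + 15]
4. menu.h = 85  [menu.h = 85]

menu = (x=18, y=252, w=162, h=85)
violated soft preferences: 17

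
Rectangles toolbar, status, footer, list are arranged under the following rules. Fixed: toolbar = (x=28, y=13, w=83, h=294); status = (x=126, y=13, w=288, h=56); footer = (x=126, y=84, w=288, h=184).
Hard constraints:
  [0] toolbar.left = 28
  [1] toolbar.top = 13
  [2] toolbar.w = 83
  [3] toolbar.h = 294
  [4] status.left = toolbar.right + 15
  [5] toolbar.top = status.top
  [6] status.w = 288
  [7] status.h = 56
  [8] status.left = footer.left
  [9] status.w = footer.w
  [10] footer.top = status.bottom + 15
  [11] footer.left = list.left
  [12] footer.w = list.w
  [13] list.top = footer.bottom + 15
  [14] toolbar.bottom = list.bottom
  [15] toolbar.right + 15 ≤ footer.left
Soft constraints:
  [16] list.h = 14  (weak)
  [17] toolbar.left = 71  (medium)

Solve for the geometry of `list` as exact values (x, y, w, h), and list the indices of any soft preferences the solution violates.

1. list.x = 126  [footer.left = list.left]
2. list.w = 288  [footer.w = list.w]
3. list.y = 283  [list.top = footer.bottom + 15]
4. list.h = 24  [toolbar.bottom = list.bottom]

list = (x=126, y=283, w=288, h=24)
violated soft preferences: 16, 17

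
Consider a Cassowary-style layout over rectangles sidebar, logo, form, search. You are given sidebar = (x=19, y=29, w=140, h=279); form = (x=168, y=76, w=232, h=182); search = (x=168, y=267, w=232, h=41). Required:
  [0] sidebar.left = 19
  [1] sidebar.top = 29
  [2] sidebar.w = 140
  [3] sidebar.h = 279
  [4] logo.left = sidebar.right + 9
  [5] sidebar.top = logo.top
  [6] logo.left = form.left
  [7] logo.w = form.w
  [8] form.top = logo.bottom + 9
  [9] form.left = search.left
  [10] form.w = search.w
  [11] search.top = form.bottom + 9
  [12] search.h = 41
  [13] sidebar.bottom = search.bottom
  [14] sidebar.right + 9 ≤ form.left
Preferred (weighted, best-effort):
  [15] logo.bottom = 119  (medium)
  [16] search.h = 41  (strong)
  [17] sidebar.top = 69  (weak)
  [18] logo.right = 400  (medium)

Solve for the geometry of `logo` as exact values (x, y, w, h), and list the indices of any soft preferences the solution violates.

logo = (x=168, y=29, w=232, h=38)
violated soft preferences: 15, 17

1. logo.x = 168  [logo.left = sidebar.right + 9]
2. logo.y = 29  [sidebar.top = logo.top]
3. logo.w = 232  [logo.w = form.w]
4. logo.h = 38  [form.top = logo.bottom + 9]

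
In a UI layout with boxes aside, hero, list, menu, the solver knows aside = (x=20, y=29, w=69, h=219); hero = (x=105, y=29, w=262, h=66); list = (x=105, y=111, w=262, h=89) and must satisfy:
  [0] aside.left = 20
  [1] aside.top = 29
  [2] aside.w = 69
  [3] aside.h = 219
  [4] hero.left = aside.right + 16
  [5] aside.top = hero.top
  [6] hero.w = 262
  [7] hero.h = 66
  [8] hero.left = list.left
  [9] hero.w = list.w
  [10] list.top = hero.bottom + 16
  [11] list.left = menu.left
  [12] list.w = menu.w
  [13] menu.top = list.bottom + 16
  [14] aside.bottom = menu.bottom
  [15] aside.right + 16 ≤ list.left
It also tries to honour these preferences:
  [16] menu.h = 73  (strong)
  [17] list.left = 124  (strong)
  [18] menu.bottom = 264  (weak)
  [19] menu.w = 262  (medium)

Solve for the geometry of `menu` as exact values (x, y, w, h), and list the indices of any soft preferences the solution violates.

menu = (x=105, y=216, w=262, h=32)
violated soft preferences: 16, 17, 18

1. menu.x = 105  [list.left = menu.left]
2. menu.w = 262  [list.w = menu.w]
3. menu.y = 216  [menu.top = list.bottom + 16]
4. menu.h = 32  [aside.bottom = menu.bottom]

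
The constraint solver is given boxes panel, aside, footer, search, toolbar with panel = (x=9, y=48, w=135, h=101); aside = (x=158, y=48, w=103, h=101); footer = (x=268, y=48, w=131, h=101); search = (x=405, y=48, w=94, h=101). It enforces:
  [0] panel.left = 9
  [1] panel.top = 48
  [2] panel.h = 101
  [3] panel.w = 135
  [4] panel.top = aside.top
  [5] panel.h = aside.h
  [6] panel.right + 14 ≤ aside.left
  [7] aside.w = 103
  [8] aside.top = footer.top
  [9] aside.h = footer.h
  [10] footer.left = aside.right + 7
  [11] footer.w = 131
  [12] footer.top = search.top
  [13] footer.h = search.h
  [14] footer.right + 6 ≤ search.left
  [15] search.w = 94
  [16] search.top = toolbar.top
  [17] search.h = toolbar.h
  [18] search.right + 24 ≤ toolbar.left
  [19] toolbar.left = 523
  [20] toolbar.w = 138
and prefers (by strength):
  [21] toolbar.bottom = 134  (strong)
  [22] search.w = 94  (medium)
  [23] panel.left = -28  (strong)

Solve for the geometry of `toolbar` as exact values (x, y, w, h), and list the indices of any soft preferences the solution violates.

toolbar = (x=523, y=48, w=138, h=101)
violated soft preferences: 21, 23

1. toolbar.y = 48  [search.top = toolbar.top]
2. toolbar.h = 101  [search.h = toolbar.h]
3. toolbar.x = 523  [toolbar.left = 523]
4. toolbar.w = 138  [toolbar.w = 138]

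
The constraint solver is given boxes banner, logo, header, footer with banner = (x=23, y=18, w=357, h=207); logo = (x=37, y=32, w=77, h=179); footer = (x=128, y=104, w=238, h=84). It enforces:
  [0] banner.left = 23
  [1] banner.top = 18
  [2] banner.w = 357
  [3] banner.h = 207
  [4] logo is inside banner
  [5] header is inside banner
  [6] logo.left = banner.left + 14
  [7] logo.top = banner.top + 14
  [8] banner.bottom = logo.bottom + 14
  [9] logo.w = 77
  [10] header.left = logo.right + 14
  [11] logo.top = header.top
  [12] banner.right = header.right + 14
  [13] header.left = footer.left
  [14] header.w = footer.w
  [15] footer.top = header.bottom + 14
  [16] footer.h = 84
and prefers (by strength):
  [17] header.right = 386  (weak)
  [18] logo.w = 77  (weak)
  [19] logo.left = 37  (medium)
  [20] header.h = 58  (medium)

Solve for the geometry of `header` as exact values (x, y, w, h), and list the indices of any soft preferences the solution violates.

1. header.x = 128  [header.left = logo.right + 14]
2. header.y = 32  [logo.top = header.top]
3. header.w = 238  [banner.right = header.right + 14]
4. header.h = 58  [footer.top = header.bottom + 14]

header = (x=128, y=32, w=238, h=58)
violated soft preferences: 17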